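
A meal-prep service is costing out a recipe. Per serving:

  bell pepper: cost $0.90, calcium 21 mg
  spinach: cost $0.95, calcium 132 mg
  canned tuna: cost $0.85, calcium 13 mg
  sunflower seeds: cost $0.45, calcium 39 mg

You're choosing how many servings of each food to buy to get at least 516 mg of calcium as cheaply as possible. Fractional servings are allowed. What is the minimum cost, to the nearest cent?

$3.71

Cost per mg of calcium: spinach $0.0072, sunflower seeds $0.0115, bell pepper $0.0429, canned tuna $0.0654.
With no serving limits, use only spinach: 516 mg / 132 mg = 3.909 servings × $0.95 = $3.71.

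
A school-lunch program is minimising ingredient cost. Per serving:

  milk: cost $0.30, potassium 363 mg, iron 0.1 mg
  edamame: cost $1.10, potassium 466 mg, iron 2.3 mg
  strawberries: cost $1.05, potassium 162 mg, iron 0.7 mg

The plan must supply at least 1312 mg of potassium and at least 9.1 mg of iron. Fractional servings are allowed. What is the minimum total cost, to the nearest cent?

Two binding constraints pin down two serving amounts, so the optimal mix uses at most two foods. The candidates are each food alone (scaled to the tighter of potassium/iron) and each pair with both constraints tight.
milk only: max(1312/363, 9.1/0.1) = 91 servings → $27.30.
edamame only: max(1312/466, 9.1/2.3) = 3.957 servings → $4.35.
strawberries only: max(1312/162, 9.1/0.7) = 13 servings → $13.65.
milk + edamame: intersection lies outside the first quadrant.
milk + strawberries: intersection lies outside the first quadrant.
edamame + strawberries: the both-tight solution has a negative serving — not a feasible corner.
The minimum over all feasible corners is $4.35.

$4.35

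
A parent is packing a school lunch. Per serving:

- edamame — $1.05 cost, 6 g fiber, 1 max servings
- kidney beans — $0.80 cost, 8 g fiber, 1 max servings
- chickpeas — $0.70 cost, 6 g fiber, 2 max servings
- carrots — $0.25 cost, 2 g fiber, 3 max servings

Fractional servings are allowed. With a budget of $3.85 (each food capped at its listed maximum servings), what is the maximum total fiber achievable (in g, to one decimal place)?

31.1 g

Fiber per dollar: kidney beans 10, chickpeas 8.571, carrots 8, edamame 5.714.
Take 1 serving of kidney beans: spends $0.80, +8.0 g fiber (running total 8.0 g).
Take 2 servings of chickpeas: spends $1.40, +12.0 g fiber (running total 20.0 g).
Take 3 servings of carrots: spends $0.75, +6.0 g fiber (running total 26.0 g).
Take 0.8571 servings of edamame: spends $0.90, +5.1 g fiber (running total 31.1 g).
Filling greedily by fiber-per-dollar is optimal for one linear limit, giving 31.1 g.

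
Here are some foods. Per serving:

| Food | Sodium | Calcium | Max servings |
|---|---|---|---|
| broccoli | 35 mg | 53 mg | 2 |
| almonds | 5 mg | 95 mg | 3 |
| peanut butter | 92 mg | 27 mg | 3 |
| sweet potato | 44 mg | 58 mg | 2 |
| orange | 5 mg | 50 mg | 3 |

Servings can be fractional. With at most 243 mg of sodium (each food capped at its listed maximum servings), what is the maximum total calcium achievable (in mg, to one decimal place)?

673.1 mg

Calcium per mg sodium: almonds 19, orange 10, broccoli 1.514, sweet potato 1.318, peanut butter 0.2935.
Take 3 servings of almonds: uses 15 mg sodium, +285.0 mg calcium (running total 285.0 mg).
Take 3 servings of orange: uses 15 mg sodium, +150.0 mg calcium (running total 435.0 mg).
Take 2 servings of broccoli: uses 70 mg sodium, +106.0 mg calcium (running total 541.0 mg).
Take 2 servings of sweet potato: uses 88 mg sodium, +116.0 mg calcium (running total 657.0 mg).
Take 0.5978 servings of peanut butter: uses 55 mg sodium, +16.1 mg calcium (running total 673.1 mg).
Greedy by best ratio exhausts the sodium allowance optimally: 673.1 mg.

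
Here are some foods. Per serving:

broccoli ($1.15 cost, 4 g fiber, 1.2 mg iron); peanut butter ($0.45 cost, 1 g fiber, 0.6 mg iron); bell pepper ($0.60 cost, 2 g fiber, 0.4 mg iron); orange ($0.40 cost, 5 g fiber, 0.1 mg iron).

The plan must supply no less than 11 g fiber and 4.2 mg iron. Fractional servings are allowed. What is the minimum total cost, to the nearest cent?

A basic optimal solution has at most two foods positive. Try each food alone and each pair with both targets met exactly.
broccoli only: max(11/4, 4.2/1.2) = 3.5 servings → $4.03.
peanut butter only: max(11/1, 4.2/0.6) = 11 servings → $4.95.
bell pepper only: max(11/2, 4.2/0.4) = 10.5 servings → $6.30.
orange only: max(11/5, 4.2/0.1) = 42 servings → $16.80.
broccoli + peanut butter with both tight: 2 servings and 3 servings → $3.65.
broccoli + bell pepper: the both-tight solution has a negative serving — not a feasible corner.
broccoli + orange: the both-tight solution has a negative serving — not a feasible corner.
peanut butter + bell pepper with both tight: 5 servings and 3 servings → $4.05.
peanut butter + orange with both tight: 6.862 servings and 0.8276 servings → $3.42.
bell pepper + orange: the both-tight solution has a negative serving — not a feasible corner.
So the least-cost plan costs $3.42.

$3.42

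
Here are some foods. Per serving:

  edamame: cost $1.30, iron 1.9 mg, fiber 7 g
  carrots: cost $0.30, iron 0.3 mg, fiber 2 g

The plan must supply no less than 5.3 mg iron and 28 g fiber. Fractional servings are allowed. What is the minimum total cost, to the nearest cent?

$4.52

edamame only: max(5.3/1.9, 28/7) = 4 servings → $5.20.
carrots only: max(5.3/0.3, 28/2) = 17.67 servings → $5.30.
edamame + carrots with both tight: 1.294 servings and 9.471 servings → $4.52.
The minimum over all feasible corners is $4.52.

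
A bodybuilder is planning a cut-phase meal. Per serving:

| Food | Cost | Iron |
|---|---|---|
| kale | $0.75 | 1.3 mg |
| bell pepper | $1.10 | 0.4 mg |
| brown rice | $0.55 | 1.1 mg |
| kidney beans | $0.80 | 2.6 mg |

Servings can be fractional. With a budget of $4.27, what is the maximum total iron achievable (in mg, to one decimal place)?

13.9 mg

Iron per dollar: kidney beans 3.25, brown rice 2, kale 1.733, bell pepper 0.3636.
With no serving limits, spend the whole cost allowance on kidney beans: $4.27 / $0.80 × 2.6 mg = 13.9 mg.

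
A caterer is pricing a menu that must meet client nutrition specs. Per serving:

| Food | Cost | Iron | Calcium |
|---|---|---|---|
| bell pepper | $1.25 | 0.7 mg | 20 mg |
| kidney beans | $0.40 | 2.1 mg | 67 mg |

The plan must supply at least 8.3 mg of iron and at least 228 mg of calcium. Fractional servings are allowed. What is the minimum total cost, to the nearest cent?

This is a tiny linear program; its minimum lies at a vertex of the feasible set. List the vertices and price them.
bell pepper only: max(8.3/0.7, 228/20) = 11.86 servings → $14.82.
kidney beans only: max(8.3/2.1, 228/67) = 3.952 servings → $1.58.
bell pepper + kidney beans with both targets exact would need a negative amount; discard.
The minimum over all feasible corners is $1.58.

$1.58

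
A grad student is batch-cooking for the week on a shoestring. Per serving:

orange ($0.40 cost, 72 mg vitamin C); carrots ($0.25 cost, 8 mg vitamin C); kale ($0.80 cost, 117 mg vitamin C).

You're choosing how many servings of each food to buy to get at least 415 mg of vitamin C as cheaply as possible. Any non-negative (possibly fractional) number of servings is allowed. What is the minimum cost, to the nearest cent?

$2.31

Cost per mg of vitamin C: orange $0.0056, kale $0.0068, carrots $0.0312.
With no serving limits, use only orange: 415 mg / 72 mg = 5.764 servings × $0.40 = $2.31.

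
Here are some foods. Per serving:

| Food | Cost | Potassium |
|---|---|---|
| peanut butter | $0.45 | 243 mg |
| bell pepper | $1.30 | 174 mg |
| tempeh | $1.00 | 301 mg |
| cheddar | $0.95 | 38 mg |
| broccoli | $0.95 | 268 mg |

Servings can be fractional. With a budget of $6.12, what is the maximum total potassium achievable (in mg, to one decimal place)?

3304.8 mg

Potassium per dollar: peanut butter 540, tempeh 301, broccoli 282.1, bell pepper 133.8, cheddar 40.
With no serving limits, spend the whole cost allowance on peanut butter: $6.12 / $0.45 × 243 mg = 3304.8 mg.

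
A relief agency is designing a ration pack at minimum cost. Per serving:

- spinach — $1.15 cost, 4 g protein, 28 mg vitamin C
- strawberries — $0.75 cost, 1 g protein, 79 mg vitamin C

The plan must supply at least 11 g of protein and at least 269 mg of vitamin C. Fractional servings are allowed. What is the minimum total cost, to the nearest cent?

This is a tiny linear program; its minimum lies at a vertex of the feasible set. List the vertices and price them.
spinach only: max(11/4, 269/28) = 9.607 servings → $11.05.
strawberries only: max(11/1, 269/79) = 11 servings → $8.25.
spinach + strawberries with both tight: 2.083 servings and 2.667 servings → $4.40.
The minimum over all feasible corners is $4.40.

$4.40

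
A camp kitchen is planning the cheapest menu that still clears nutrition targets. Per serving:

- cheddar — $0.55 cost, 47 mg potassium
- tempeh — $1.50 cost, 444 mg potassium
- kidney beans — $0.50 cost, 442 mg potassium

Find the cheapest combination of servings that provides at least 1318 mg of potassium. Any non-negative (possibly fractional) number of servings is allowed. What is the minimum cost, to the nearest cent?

$1.49

Cost per mg of potassium: kidney beans $0.0011, tempeh $0.0034, cheddar $0.0117.
With no serving limits, use only kidney beans: 1318 mg / 442 mg = 2.982 servings × $0.50 = $1.49.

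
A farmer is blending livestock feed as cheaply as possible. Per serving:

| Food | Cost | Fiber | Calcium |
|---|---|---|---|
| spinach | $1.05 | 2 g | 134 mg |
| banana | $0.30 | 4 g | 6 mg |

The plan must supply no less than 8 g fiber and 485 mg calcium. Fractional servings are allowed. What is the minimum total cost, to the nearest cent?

$3.85

For a min-cost LP with two ≥-constraints, a basic feasible solution has at most two positive variables.
spinach only: max(8/2, 485/134) = 4 servings → $4.20.
banana only: max(8/4, 485/6) = 80.83 servings → $24.25.
spinach + banana with both tight: 3.611 servings and 0.1947 servings → $3.85.
Cheapest feasible corner: $3.85.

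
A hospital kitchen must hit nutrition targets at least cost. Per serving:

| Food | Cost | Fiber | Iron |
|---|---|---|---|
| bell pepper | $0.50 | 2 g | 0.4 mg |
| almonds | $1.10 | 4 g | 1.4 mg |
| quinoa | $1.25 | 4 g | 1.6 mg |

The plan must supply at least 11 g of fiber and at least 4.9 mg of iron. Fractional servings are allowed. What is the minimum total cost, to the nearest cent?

Two binding constraints pin down two serving amounts, so the optimal mix uses at most two foods. The candidates are each food alone (scaled to the tighter of fiber/iron) and each pair with both constraints tight.
bell pepper only: max(11/2, 4.9/0.4) = 12.25 servings → $6.12.
almonds only: max(11/4, 4.9/1.4) = 3.5 servings → $3.85.
quinoa only: max(11/4, 4.9/1.6) = 3.062 servings → $3.83.
bell pepper + almonds with both targets exact would need a negative amount; discard.
bell pepper + quinoa with both targets exact would need a negative amount; discard.
almonds + quinoa with both targets exact would need a negative amount; discard.
Cheapest feasible corner: $3.83.

$3.83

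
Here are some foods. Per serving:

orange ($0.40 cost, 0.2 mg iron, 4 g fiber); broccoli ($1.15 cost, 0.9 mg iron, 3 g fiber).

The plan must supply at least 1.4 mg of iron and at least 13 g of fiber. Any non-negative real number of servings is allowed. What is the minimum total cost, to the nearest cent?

A basic optimal solution has at most two foods positive. Try each food alone and each pair with both targets met exactly.
orange only: max(1.4/0.2, 13/4) = 7 servings → $2.80.
broccoli only: max(1.4/0.9, 13/3) = 4.333 servings → $4.98.
orange + broccoli with both tight: 2.5 servings and 1 serving → $2.15.
The minimum over all feasible corners is $2.15.

$2.15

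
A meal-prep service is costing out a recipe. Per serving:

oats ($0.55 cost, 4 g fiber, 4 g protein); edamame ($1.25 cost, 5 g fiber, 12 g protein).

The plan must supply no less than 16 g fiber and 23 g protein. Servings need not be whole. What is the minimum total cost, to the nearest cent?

$2.76

At the optimum either one food covers both requirements or two foods hit both targets exactly; no other combination can be cheaper.
oats only: max(16/4, 23/4) = 5.75 servings → $3.16.
edamame only: max(16/5, 23/12) = 3.2 servings → $4.00.
oats + edamame with both tight: 2.75 servings and 1 serving → $2.76.
So the least-cost plan costs $2.76.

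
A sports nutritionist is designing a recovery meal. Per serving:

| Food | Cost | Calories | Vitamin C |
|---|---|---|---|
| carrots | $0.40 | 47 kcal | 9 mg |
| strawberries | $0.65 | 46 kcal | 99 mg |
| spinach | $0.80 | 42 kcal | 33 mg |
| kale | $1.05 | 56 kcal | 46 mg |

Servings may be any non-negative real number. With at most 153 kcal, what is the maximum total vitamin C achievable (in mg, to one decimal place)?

Vitamin C per kcal: strawberries 2.152, kale 0.8214, spinach 0.7857, carrots 0.1915.
With no serving limits, spend the whole calories allowance on strawberries: 153 kcal / 46 kcal × 99 mg = 329.3 mg.

329.3 mg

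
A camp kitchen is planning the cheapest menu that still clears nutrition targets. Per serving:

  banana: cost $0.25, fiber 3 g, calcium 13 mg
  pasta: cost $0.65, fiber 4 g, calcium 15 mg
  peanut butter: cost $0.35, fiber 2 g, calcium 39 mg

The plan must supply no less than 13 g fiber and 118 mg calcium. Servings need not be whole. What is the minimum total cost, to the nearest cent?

banana only: max(13/3, 118/13) = 9.077 servings → $2.27.
pasta only: max(13/4, 118/15) = 7.867 servings → $5.11.
peanut butter only: max(13/2, 118/39) = 6.5 servings → $2.27.
banana + pasta: the both-tight solution has a negative serving — not a feasible corner.
banana + peanut butter with both tight: 2.978 servings and 2.033 servings → $1.46.
pasta + peanut butter with both tight: 2.151 servings and 2.198 servings → $2.17.
So the least-cost plan costs $1.46.

$1.46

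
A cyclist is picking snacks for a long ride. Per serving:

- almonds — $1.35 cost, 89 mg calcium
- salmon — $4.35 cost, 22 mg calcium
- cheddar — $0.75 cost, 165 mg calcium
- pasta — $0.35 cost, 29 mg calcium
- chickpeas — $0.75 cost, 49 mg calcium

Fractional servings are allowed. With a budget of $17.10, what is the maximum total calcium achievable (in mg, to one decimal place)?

3762.0 mg

Calcium per dollar: cheddar 220, pasta 82.86, almonds 65.93, chickpeas 65.33, salmon 5.057.
With no serving limits, spend the whole cost allowance on cheddar: $17.10 / $0.75 × 165 mg = 3762.0 mg.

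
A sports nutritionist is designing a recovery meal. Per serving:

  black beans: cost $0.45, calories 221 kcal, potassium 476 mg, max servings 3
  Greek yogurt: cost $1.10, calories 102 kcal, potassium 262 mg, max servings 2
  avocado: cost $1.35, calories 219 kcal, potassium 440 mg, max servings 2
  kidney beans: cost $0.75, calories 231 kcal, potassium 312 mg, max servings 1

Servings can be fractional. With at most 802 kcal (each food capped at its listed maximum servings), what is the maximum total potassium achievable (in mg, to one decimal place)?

1812.0 mg

Potassium per kcal: Greek yogurt 2.569, black beans 2.154, avocado 2.009, kidney beans 1.351.
Take 2 servings of Greek yogurt: uses 204 kcal, +524.0 mg potassium (running total 524.0 mg).
Take 2.706 servings of black beans: uses 598 kcal, +1288.0 mg potassium (running total 1812.0 mg).
Filling greedily by potassium-per-kcal is optimal for one linear limit, giving 1812.0 mg.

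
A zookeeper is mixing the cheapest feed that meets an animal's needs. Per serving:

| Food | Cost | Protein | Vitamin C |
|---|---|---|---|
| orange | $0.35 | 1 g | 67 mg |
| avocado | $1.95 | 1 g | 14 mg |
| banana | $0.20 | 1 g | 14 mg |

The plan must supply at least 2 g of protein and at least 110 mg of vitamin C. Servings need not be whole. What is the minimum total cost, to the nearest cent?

Two binding constraints pin down two serving amounts, so the optimal mix uses at most two foods. The candidates are each food alone (scaled to the tighter of protein/vitamin C) and each pair with both constraints tight.
orange only: max(2/1, 110/67) = 2 servings → $0.70.
avocado only: max(2/1, 110/14) = 7.857 servings → $15.32.
banana only: max(2/1, 110/14) = 7.857 servings → $1.57.
orange + avocado with both tight: 1.547 servings and 0.4528 servings → $1.42.
orange + banana with both tight: 1.547 servings and 0.4528 servings → $0.63.
avocado + banana (both tight): parallel constraints — no distinct corner.
Cheapest feasible corner: $0.63.

$0.63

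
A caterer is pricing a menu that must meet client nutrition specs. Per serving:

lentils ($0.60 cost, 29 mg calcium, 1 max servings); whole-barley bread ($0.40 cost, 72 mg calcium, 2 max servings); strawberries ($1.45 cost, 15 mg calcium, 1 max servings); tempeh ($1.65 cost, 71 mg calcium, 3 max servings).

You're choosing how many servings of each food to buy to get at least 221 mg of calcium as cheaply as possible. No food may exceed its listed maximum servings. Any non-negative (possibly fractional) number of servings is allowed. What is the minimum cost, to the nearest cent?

Cost per mg of calcium: whole-barley bread $0.0056, lentils $0.0207, tempeh $0.0232, strawberries $0.0967.
Take 2 servings of whole-barley bread: +144.0 mg calcium for $0.80 (total $0.80, still need 77.0 mg).
Take 1 serving of lentils: +29.0 mg calcium for $0.60 (total $1.40, still need 48.0 mg).
Take 0.6761 servings of tempeh: +48.0 mg calcium for $1.12 (total $2.52, still need 0.0 mg).
Greedy by cheapest-per-mg is optimal for a single linear constraint, so the minimum cost is $2.52.

$2.52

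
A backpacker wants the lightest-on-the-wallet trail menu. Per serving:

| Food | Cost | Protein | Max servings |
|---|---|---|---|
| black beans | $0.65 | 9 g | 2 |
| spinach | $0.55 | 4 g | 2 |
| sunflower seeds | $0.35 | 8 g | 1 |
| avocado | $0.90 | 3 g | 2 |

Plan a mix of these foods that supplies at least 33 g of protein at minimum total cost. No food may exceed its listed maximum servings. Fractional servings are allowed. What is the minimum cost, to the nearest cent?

Cost per g of protein: sunflower seeds $0.0437, black beans $0.0722, spinach $0.1375, avocado $0.3000.
Take 1 serving of sunflower seeds: +8.0 g protein for $0.35 (total $0.35, still need 25.0 g).
Take 2 servings of black beans: +18.0 g protein for $1.30 (total $1.65, still need 7.0 g).
Take 1.75 servings of spinach: +7.0 g protein for $0.96 (total $2.61, still need 0.0 g).
Filling from the cheapest source first is optimal under one linear minimum: $2.61.

$2.61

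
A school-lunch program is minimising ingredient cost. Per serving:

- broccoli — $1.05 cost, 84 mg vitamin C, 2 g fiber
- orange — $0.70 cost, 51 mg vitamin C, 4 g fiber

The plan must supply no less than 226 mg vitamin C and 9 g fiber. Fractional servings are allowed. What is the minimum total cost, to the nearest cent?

This is a tiny linear program; its minimum lies at a vertex of the feasible set. List the vertices and price them.
broccoli only: max(226/84, 9/2) = 4.5 servings → $4.72.
orange only: max(226/51, 9/4) = 4.431 servings → $3.10.
broccoli + orange with both tight: 1.902 servings and 1.299 servings → $2.91.
The minimum over all feasible corners is $2.91.

$2.91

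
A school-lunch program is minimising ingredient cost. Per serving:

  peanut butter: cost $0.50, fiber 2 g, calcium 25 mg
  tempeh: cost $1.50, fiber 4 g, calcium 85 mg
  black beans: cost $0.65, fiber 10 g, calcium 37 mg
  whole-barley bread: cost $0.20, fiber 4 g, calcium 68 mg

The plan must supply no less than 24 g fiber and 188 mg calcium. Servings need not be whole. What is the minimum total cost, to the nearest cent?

$1.20

At the optimum either one food covers both requirements or two foods hit both targets exactly; no other combination can be cheaper.
peanut butter only: max(24/2, 188/25) = 12 servings → $6.00.
tempeh only: max(24/4, 188/85) = 6 servings → $9.00.
black beans only: max(24/10, 188/37) = 5.081 servings → $3.30.
whole-barley bread only: max(24/4, 188/68) = 6 servings → $1.20.
peanut butter + tempeh: the both-tight solution has a negative serving — not a feasible corner.
peanut butter + black beans with both tight: 5.636 servings and 1.273 servings → $3.65.
peanut butter + whole-barley bread with both targets exact would need a negative amount; discard.
tempeh + black beans with both tight: 1.413 servings and 1.835 servings → $3.31.
tempeh + whole-barley bread: the both-tight solution has a negative serving — not a feasible corner.
black beans + whole-barley bread with both tight: 1.654 servings and 1.865 servings → $1.45.
So the least-cost plan costs $1.20.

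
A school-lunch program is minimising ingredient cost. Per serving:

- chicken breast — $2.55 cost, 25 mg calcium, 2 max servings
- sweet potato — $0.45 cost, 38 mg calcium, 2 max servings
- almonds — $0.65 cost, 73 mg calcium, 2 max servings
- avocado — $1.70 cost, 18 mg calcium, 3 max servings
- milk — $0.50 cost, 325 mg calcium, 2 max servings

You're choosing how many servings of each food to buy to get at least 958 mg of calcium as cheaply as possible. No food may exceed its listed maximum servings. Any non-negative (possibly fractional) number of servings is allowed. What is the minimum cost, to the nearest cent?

Cost per mg of calcium: milk $0.0015, almonds $0.0089, sweet potato $0.0118, avocado $0.0944, chicken breast $0.1020.
Take 2 servings of milk: +650.0 mg calcium for $1.00 (total $1.00, still need 308.0 mg).
Take 2 servings of almonds: +146.0 mg calcium for $1.30 (total $2.30, still need 162.0 mg).
Take 2 servings of sweet potato: +76.0 mg calcium for $0.90 (total $3.20, still need 86.0 mg).
Take 3 servings of avocado: +54.0 mg calcium for $5.10 (total $8.30, still need 32.0 mg).
Take 1.28 servings of chicken breast: +32.0 mg calcium for $3.26 (total $11.56, still need 0.0 mg).
Greedy by cheapest-per-mg is optimal for a single linear constraint, so the minimum cost is $11.56.

$11.56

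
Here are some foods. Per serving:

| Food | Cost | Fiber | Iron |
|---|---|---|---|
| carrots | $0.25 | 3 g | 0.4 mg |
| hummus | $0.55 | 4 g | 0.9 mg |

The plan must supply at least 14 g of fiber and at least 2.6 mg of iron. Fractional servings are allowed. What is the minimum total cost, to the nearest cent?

$1.60

Minimising a linear cost over {fiber ≥ 14, iron ≥ 2.6, servings ≥ 0} — the optimum is at a vertex, using one or two foods.
carrots only: max(14/3, 2.6/0.4) = 6.5 servings → $1.62.
hummus only: max(14/4, 2.6/0.9) = 3.5 servings → $1.93.
carrots + hummus with both tight: 2 servings and 2 servings → $1.60.
The minimum over all feasible corners is $1.60.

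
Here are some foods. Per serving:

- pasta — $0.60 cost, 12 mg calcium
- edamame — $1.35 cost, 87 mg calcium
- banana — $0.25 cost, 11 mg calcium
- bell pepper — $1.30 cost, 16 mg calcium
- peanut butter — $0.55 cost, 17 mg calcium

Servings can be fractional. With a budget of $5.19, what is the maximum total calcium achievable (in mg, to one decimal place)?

Calcium per dollar: edamame 64.44, banana 44, peanut butter 30.91, pasta 20, bell pepper 12.31.
With no serving limits, spend the whole cost allowance on edamame: $5.19 / $1.35 × 87 mg = 334.5 mg.

334.5 mg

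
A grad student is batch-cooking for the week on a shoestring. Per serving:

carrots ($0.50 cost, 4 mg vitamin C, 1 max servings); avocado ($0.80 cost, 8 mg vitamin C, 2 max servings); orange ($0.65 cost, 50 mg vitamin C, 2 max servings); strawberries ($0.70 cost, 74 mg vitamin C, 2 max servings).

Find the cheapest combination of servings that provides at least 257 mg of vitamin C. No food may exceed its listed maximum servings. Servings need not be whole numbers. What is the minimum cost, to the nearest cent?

$3.60

Cost per mg of vitamin C: strawberries $0.0095, orange $0.0130, avocado $0.1000, carrots $0.1250.
Take 2 servings of strawberries: +148.0 mg vitamin C for $1.40 (total $1.40, still need 109.0 mg).
Take 2 servings of orange: +100.0 mg vitamin C for $1.30 (total $2.70, still need 9.0 mg).
Take 1.125 servings of avocado: +9.0 mg vitamin C for $0.90 (total $3.60, still need 0.0 mg).
Filling from the cheapest source first is optimal under one linear minimum: $3.60.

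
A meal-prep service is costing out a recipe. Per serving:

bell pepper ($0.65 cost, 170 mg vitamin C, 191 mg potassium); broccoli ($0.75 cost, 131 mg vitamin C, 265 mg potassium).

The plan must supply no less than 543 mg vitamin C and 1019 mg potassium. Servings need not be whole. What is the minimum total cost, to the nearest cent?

$2.94

The cheapest plan sits at a corner of the feasible region — with two constraints it uses at most two foods.
bell pepper only: max(543/170, 1019/191) = 5.335 servings → $3.47.
broccoli only: max(543/131, 1019/265) = 4.145 servings → $3.11.
bell pepper + broccoli with both tight: 0.5195 servings and 3.471 servings → $2.94.
So the least-cost plan costs $2.94.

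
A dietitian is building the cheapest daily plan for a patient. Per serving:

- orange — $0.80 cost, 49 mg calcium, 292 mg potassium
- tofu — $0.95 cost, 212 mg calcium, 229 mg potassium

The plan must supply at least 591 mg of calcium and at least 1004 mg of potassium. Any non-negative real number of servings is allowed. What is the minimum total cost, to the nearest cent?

Compare the cost at each extreme point of the feasible region.
orange only: max(591/49, 1004/292) = 12.06 servings → $9.65.
tofu only: max(591/212, 1004/229) = 4.384 servings → $4.17.
orange + tofu with both tight: 1.529 servings and 2.434 servings → $3.54.
Cheapest feasible corner: $3.54.

$3.54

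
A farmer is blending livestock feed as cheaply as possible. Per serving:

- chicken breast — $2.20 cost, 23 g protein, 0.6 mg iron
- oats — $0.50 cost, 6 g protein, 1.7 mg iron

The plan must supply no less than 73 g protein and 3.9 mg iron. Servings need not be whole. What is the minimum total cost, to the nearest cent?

$6.08

chicken breast only: max(73/23, 3.9/0.6) = 6.5 servings → $14.30.
oats only: max(73/6, 3.9/1.7) = 12.17 servings → $6.08.
chicken breast + oats with both tight: 2.837 servings and 1.293 servings → $6.89.
The minimum over all feasible corners is $6.08.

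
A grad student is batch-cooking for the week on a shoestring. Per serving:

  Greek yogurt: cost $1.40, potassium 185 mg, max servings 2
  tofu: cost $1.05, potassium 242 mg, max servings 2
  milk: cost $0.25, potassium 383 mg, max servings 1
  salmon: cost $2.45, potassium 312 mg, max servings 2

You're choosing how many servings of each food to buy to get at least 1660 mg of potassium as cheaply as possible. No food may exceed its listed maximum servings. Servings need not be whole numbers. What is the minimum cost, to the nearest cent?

Cost per mg of potassium: milk $0.0007, tofu $0.0043, Greek yogurt $0.0076, salmon $0.0079.
Take 1 serving of milk: +383.0 mg potassium for $0.25 (total $0.25, still need 1277.0 mg).
Take 2 servings of tofu: +484.0 mg potassium for $2.10 (total $2.35, still need 793.0 mg).
Take 2 servings of Greek yogurt: +370.0 mg potassium for $2.80 (total $5.15, still need 423.0 mg).
Take 1.356 servings of salmon: +423.0 mg potassium for $3.32 (total $8.47, still need 0.0 mg).
Greedy by cheapest-per-mg is optimal for a single linear constraint, so the minimum cost is $8.47.

$8.47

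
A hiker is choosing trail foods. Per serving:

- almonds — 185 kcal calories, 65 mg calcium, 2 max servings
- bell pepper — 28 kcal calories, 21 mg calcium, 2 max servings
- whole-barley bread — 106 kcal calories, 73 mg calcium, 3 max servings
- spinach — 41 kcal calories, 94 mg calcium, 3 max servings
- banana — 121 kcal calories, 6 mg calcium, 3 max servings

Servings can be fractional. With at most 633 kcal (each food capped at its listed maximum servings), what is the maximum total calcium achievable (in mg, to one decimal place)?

Calcium per kcal: spinach 2.293, bell pepper 0.75, whole-barley bread 0.6887, almonds 0.3514, banana 0.04959.
Take 3 servings of spinach: uses 123 kcal, +282.0 mg calcium (running total 282.0 mg).
Take 2 servings of bell pepper: uses 56 kcal, +42.0 mg calcium (running total 324.0 mg).
Take 3 servings of whole-barley bread: uses 318 kcal, +219.0 mg calcium (running total 543.0 mg).
Take 0.7351 servings of almonds: uses 136 kcal, +47.8 mg calcium (running total 590.8 mg).
Filling greedily by calcium-per-kcal is optimal for one linear limit, giving 590.8 mg.

590.8 mg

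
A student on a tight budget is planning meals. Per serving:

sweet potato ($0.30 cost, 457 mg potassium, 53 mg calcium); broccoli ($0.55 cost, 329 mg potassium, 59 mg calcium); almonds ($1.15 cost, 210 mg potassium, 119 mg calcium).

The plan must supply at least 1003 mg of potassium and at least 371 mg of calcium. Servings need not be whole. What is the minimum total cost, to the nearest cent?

$2.10

With two linear requirements the optimum uses one or two foods; enumerate the corners.
sweet potato only: max(1003/457, 371/53) = 7 servings → $2.10.
broccoli only: max(1003/329, 371/59) = 6.288 servings → $3.46.
almonds only: max(1003/210, 371/119) = 4.776 servings → $5.49.
sweet potato + broccoli: the both-tight solution has a negative serving — not a feasible corner.
sweet potato + almonds with both tight: 0.9582 servings and 2.691 servings → $3.38.
broccoli + almonds with both tight: 1.549 servings and 2.35 servings → $3.55.
So the least-cost plan costs $2.10.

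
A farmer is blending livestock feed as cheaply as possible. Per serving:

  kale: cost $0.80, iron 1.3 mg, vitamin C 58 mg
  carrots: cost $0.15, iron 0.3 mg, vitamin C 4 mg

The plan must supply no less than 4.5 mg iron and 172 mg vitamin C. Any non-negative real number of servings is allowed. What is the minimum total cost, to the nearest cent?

For a min-cost LP with two ≥-constraints, a basic feasible solution has at most two positive variables.
kale only: max(4.5/1.3, 172/58) = 3.462 servings → $2.77.
carrots only: max(4.5/0.3, 172/4) = 43 servings → $6.45.
kale + carrots with both tight: 2.754 servings and 3.066 servings → $2.66.
The minimum over all feasible corners is $2.66.

$2.66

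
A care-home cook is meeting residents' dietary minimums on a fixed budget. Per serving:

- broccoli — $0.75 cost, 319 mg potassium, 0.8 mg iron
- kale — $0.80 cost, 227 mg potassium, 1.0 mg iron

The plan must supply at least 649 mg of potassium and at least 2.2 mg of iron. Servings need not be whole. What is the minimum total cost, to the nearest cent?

A basic optimal solution has at most two foods positive. Try each food alone and each pair with both targets met exactly.
broccoli only: max(649/319, 2.2/0.8) = 2.75 servings → $2.06.
kale only: max(649/227, 2.2/1.0) = 2.859 servings → $2.29.
broccoli + kale with both tight: 1.089 servings and 1.329 servings → $1.88.
So the least-cost plan costs $1.88.

$1.88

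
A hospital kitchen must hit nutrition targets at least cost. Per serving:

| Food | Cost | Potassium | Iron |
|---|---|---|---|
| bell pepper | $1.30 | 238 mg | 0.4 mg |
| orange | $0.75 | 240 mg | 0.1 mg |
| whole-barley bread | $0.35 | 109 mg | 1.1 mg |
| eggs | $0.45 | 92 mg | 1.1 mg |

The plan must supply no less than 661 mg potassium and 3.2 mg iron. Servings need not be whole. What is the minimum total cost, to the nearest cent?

A basic optimal solution has at most two foods positive. Try each food alone and each pair with both targets met exactly.
bell pepper only: max(661/238, 3.2/0.4) = 8 servings → $10.40.
orange only: max(661/240, 3.2/0.1) = 32 servings → $24.00.
whole-barley bread only: max(661/109, 3.2/1.1) = 6.064 servings → $2.12.
eggs only: max(661/92, 3.2/1.1) = 7.185 servings → $3.23.
bell pepper + orange: intersection lies outside the first quadrant.
bell pepper + whole-barley bread with both tight: 1.734 servings and 2.279 servings → $3.05.
bell pepper + eggs with both tight: 1.923 servings and 2.21 servings → $3.49.
orange + whole-barley bread with both tight: 1.495 servings and 2.773 servings → $2.09.
orange + eggs with both tight: 1.698 servings and 2.755 servings → $2.51.
whole-barley bread + eggs: intersection lies outside the first quadrant.
Cheapest feasible corner: $2.09.

$2.09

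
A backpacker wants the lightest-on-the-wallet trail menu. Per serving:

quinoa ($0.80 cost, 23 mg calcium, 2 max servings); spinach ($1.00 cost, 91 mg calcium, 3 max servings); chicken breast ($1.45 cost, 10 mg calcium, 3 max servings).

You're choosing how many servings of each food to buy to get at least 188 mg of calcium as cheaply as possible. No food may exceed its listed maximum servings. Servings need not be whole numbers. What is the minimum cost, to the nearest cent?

$2.07

Cost per mg of calcium: spinach $0.0110, quinoa $0.0348, chicken breast $0.1450.
Take 2.066 servings of spinach: +188.0 mg calcium for $2.07 (total $2.07, still need 0.0 mg).
Greedy by cheapest-per-mg is optimal for a single linear constraint, so the minimum cost is $2.07.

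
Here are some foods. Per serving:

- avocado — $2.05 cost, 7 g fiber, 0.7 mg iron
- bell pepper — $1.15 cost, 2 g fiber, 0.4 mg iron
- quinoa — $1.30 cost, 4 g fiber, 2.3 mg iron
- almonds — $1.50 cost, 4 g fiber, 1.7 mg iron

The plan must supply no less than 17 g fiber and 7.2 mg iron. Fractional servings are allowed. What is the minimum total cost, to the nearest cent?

$5.35

An LP optimum is at a vertex; with two nutrient constraints at most two foods are used. Check each candidate.
avocado only: max(17/7, 7.2/0.7) = 10.29 servings → $21.09.
bell pepper only: max(17/2, 7.2/0.4) = 18 servings → $20.70.
quinoa only: max(17/4, 7.2/2.3) = 4.25 servings → $5.53.
almonds only: max(17/4, 7.2/1.7) = 4.25 servings → $6.38.
avocado + bell pepper: the both-tight solution has a negative serving — not a feasible corner.
avocado + quinoa with both tight: 0.7744 servings and 2.895 servings → $5.35.
avocado + almonds with both tight: 0.01099 servings and 4.231 servings → $6.37.
bell pepper + quinoa with both tight: 3.433 servings and 2.533 servings → $7.24.
bell pepper + almonds with both tight: 0.05556 servings and 4.222 servings → $6.40.
quinoa + almonds: intersection lies outside the first quadrant.
The minimum over all feasible corners is $5.35.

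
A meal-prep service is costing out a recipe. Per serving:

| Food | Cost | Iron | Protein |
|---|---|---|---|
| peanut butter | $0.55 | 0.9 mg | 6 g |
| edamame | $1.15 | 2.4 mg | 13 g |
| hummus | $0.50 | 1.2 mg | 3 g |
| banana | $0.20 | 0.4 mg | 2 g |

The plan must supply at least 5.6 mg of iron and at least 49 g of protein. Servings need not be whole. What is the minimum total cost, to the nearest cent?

$4.33

The cheapest plan sits at a corner of the feasible region — with two constraints it uses at most two foods.
peanut butter only: max(5.6/0.9, 49/6) = 8.167 servings → $4.49.
edamame only: max(5.6/2.4, 49/13) = 3.769 servings → $4.33.
hummus only: max(5.6/1.2, 49/3) = 16.33 servings → $8.17.
banana only: max(5.6/0.4, 49/2) = 24.5 servings → $4.90.
peanut butter + edamame: the both-tight solution has a negative serving — not a feasible corner.
peanut butter + hummus: intersection lies outside the first quadrant.
peanut butter + banana: intersection lies outside the first quadrant.
edamame + hummus: intersection lies outside the first quadrant.
edamame + banana: the both-tight solution has a negative serving — not a feasible corner.
hummus + banana: the both-tight solution has a negative serving — not a feasible corner.
Cheapest feasible corner: $4.33.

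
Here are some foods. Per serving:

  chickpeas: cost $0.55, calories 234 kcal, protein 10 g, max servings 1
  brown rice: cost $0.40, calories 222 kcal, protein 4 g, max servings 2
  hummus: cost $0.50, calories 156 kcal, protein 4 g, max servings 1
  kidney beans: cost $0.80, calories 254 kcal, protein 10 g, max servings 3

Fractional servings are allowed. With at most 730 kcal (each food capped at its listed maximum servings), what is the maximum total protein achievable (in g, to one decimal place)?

Protein per kcal: chickpeas 0.04274, kidney beans 0.03937, hummus 0.02564, brown rice 0.01802.
Take 1 serving of chickpeas: uses 234 kcal, +10.0 g protein (running total 10.0 g).
Take 1.953 servings of kidney beans: uses 496 kcal, +19.5 g protein (running total 29.5 g).
Filling greedily by protein-per-kcal is optimal for one linear limit, giving 29.5 g.

29.5 g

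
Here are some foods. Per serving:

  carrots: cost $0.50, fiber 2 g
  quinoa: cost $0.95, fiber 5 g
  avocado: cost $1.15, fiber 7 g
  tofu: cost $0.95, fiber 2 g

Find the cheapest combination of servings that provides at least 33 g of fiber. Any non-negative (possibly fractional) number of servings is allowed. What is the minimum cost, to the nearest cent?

$5.42

Cost per g of fiber: avocado $0.1643, quinoa $0.1900, carrots $0.2500, tofu $0.4750.
With no serving limits, use only avocado: 33 g / 7 g = 4.714 servings × $1.15 = $5.42.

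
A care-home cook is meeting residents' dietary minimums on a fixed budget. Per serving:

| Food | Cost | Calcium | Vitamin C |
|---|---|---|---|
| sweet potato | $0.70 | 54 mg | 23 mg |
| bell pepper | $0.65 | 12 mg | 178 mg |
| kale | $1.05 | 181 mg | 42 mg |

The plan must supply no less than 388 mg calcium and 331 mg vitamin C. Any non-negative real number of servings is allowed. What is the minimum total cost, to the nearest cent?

$3.05

An LP optimum is at a vertex; with two nutrient constraints at most two foods are used. Check each candidate.
sweet potato only: max(388/54, 331/23) = 14.39 servings → $10.07.
bell pepper only: max(388/12, 331/178) = 32.33 servings → $21.02.
kale only: max(388/181, 331/42) = 7.881 servings → $8.28.
sweet potato + bell pepper with both tight: 6.972 servings and 0.9587 servings → $5.50.
sweet potato + kale: intersection lies outside the first quadrant.
bell pepper + kale with both tight: 1.375 servings and 2.052 servings → $3.05.
So the least-cost plan costs $3.05.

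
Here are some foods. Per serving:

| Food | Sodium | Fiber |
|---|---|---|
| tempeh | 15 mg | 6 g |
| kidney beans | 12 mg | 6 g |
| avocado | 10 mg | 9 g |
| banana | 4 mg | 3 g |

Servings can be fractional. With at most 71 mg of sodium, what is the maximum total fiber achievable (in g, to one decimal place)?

63.9 g

Fiber per mg sodium: avocado 0.9, banana 0.75, kidney beans 0.5, tempeh 0.4.
With no serving limits, spend the whole sodium allowance on avocado: 71 mg / 10 mg × 9 g = 63.9 g.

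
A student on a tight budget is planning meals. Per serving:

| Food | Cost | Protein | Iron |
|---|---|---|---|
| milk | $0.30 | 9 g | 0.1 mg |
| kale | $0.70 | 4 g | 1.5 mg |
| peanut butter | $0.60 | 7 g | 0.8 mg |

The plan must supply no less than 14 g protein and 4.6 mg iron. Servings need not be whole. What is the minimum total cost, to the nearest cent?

$2.20

This is a tiny linear program; its minimum lies at a vertex of the feasible set. List the vertices and price them.
milk only: max(14/9, 4.6/0.1) = 46 servings → $13.80.
kale only: max(14/4, 4.6/1.5) = 3.5 servings → $2.45.
peanut butter only: max(14/7, 4.6/0.8) = 5.75 servings → $3.45.
milk + kale with both tight: 0.1985 servings and 3.053 servings → $2.20.
milk + peanut butter with both targets exact would need a negative amount; discard.
kale + peanut butter with both tight: 2.877 servings and 0.3562 servings → $2.23.
So the least-cost plan costs $2.20.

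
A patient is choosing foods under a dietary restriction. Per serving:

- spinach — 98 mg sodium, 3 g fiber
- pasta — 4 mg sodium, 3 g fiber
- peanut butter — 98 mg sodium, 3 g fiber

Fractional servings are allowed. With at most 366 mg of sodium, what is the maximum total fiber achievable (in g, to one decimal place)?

274.5 g

Fiber per mg sodium: pasta 0.75, spinach 0.03061, peanut butter 0.03061.
With no serving limits, spend the whole sodium allowance on pasta: 366 mg / 4 mg × 3 g = 274.5 g.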